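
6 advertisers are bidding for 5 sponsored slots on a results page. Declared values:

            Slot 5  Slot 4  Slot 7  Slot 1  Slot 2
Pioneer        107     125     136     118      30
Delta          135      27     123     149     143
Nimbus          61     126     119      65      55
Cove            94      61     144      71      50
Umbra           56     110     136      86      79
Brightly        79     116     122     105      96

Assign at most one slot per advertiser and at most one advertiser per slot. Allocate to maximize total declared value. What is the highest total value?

Max total: $625

This is a one-to-one assignment (maximum-weight bipartite matching).
Optimal: Pioneer→Slot 5 ($107), Nimbus→Slot 4 ($126), Cove→Slot 7 ($144), Brightly→Slot 1 ($105), Delta→Slot 2 ($143) — total 107+126+144+105+143 = $625.
Column-greedy (each slot in turn goes to its best remaining advertiser) gives $619, worse by 6.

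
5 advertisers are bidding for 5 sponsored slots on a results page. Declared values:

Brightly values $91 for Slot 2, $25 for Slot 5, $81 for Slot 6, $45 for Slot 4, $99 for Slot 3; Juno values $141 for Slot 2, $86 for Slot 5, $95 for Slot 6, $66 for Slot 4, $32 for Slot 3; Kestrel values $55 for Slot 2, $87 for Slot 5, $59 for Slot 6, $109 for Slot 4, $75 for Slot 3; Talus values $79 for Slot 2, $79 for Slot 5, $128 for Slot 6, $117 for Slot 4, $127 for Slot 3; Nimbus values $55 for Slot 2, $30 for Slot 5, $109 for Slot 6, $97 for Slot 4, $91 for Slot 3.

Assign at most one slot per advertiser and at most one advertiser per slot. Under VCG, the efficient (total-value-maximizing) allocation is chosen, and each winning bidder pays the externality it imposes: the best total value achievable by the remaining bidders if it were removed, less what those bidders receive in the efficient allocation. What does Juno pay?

Juno pays $24.

Efficient allocation: Brightly→Slot 3 ($99), Juno→Slot 2 ($141), Kestrel→Slot 5 ($87), Talus→Slot 4 ($117), Nimbus→Slot 6 ($109); total welfare W = $553.
Juno receives Slot 2 at value $141, so the others get W − 141 = $412.
Without Juno: best allocation of the remaining 4 bidders over all 5 slots is Brightly→Slot 2 ($91), Kestrel→Slot 4 ($109), Talus→Slot 3 ($127), Nimbus→Slot 6 ($109), total $436.
VCG payment = (others' best without Juno) − (others' welfare with Juno) = 436 − 412 = $24.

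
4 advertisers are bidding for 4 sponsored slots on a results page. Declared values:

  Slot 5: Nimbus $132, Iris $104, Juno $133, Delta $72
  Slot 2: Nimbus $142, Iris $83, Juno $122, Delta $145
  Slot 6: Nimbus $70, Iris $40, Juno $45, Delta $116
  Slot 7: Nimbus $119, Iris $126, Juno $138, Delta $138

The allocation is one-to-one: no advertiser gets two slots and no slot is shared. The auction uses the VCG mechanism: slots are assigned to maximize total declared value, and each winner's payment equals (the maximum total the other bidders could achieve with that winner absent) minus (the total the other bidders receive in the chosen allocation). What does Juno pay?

Efficient allocation: Nimbus→Slot 2 ($142), Iris→Slot 7 ($126), Juno→Slot 5 ($133), Delta→Slot 6 ($116); total welfare W = $517.
Juno receives Slot 5 at value $133, so the others get W − 133 = $384.
Without Juno: best allocation of the remaining 3 bidders over all 4 slots is Nimbus→Slot 5 ($132), Iris→Slot 7 ($126), Delta→Slot 2 ($145), total $403.
VCG payment = (others' best without Juno) − (others' welfare with Juno) = 403 − 384 = $19.

Juno pays $19.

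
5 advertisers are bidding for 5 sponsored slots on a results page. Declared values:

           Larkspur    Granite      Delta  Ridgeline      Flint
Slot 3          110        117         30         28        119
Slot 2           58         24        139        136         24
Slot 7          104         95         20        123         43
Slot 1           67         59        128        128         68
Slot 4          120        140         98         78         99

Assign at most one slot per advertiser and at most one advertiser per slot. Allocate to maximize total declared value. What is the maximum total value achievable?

Optimal: Larkspur→Slot 7 ($104), Granite→Slot 4 ($140), Delta→Slot 2 ($139), Ridgeline→Slot 1 ($128), Flint→Slot 3 ($119) — total 104+140+139+128+119 = $630.
Column-greedy (each slot in turn goes to its best remaining advertiser) gives $588, worse by 42.
No other one-to-one assignment exceeds $630.

Max total: $630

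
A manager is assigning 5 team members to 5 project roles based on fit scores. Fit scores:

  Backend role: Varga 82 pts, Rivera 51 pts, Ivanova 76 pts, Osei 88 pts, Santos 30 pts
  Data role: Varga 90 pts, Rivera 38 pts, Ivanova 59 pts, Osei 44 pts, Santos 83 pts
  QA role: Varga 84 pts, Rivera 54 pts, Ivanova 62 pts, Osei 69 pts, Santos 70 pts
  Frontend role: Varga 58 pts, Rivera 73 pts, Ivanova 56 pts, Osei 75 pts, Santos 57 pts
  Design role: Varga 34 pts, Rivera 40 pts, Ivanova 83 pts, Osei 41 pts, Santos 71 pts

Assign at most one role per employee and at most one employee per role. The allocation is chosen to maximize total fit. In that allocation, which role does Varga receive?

Varga receives QA role.

Treat this as an assignment problem: match each employee to one role.
Optimal: Varga→QA role (84 pts), Rivera→Frontend role (73 pts), Ivanova→Design role (83 pts), Osei→Backend role (88 pts), Santos→Data role (83 pts) — total 84+73+83+88+83 = 411 pts.
Column-greedy (each role in turn goes to its best remaining employee) gives 404 pts, worse by 7.
Checked against all permutations: 411 pts is optimal.
Varga's own top role is Data role (90 pts), but forcing Varga→Data role and reassigning the rest optimally gives only 404 pts — worse by 7.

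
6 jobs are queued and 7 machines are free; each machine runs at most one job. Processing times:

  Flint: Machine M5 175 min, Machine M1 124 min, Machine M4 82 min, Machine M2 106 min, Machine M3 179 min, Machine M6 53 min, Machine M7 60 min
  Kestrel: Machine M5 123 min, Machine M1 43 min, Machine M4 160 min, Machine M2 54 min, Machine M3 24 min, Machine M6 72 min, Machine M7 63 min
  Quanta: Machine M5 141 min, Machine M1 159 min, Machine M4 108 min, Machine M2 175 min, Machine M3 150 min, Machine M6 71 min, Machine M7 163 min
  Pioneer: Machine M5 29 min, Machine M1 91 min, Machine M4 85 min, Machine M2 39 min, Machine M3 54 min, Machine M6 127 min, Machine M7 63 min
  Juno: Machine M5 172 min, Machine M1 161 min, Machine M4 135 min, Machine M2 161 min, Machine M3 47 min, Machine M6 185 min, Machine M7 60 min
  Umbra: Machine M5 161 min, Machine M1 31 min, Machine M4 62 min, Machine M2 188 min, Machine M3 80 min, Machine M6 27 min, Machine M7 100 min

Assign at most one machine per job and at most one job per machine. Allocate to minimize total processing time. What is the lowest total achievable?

Minimum total: 292 min

Treat this as an assignment problem: match each job to one machine.
Optimal: Flint→Machine M7 (60 min), Kestrel→Machine M2 (54 min), Quanta→Machine M6 (71 min), Pioneer→Machine M5 (29 min), Juno→Machine M3 (47 min), Umbra→Machine M1 (31 min) — total 60+54+71+29+47+31 = 292 min.
Column-greedy (each machine in turn goes to its cheapest remaining job) gives 314 min, worse by 22.
Next-best assignment: Flint→Machine M4, Kestrel→Machine M3, Quanta→Machine M6, Pioneer→Machine M5, Juno→Machine M7, Umbra→Machine M1 = 297 min.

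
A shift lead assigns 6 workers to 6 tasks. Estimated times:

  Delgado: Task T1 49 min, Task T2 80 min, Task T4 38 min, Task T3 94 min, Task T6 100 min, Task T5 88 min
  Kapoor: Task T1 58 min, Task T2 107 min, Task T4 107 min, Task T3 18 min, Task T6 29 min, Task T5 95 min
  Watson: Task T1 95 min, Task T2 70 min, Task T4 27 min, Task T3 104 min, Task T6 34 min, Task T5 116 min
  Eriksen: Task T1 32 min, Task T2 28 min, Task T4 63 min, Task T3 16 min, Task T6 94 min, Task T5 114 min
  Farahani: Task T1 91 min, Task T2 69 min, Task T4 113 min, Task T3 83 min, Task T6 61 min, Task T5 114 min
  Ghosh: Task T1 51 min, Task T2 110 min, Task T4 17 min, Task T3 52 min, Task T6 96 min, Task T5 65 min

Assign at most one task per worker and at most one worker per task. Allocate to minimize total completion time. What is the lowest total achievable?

Min total: 248 min

This is a one-to-one assignment (minimum-cost bipartite matching).
Optimal: Delgado→Task T1 (49 min), Kapoor→Task T3 (18 min), Watson→Task T4 (27 min), Eriksen→Task T2 (28 min), Farahani→Task T6 (61 min), Ghosh→Task T5 (65 min) — total 49+18+27+28+61+65 = 248 min.
Row-greedy (each worker in turn takes its cheapest remaining task) gives 274 min, worse by 26.
Checked against all permutations: 248 min is optimal.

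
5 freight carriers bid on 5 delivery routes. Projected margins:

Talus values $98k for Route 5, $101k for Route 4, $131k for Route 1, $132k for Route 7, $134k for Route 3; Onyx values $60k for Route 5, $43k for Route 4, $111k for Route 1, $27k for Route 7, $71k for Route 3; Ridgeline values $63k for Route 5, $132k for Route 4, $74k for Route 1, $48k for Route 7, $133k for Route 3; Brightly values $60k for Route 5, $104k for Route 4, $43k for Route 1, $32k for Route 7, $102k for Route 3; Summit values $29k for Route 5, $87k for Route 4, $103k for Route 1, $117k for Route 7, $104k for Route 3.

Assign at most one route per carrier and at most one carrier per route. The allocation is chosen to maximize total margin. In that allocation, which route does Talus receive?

Optimal: Talus→Route 5 ($98k), Onyx→Route 1 ($111k), Ridgeline→Route 3 ($133k), Brightly→Route 4 ($104k), Summit→Route 7 ($117k) — total 98+111+133+104+117 = $563k.
Max-entry greedy (repeatedly take the single best remaining cell) gives $554k, worse by 9.
Next-best assignment: Talus→Route 5, Onyx→Route 1, Ridgeline→Route 4, Brightly→Route 3, Summit→Route 7 = $560k.
Talus's own top route is Route 3 ($134k), but forcing Talus→Route 3 and reassigning the rest optimally gives only $554k — worse by 9.

Talus receives Route 5.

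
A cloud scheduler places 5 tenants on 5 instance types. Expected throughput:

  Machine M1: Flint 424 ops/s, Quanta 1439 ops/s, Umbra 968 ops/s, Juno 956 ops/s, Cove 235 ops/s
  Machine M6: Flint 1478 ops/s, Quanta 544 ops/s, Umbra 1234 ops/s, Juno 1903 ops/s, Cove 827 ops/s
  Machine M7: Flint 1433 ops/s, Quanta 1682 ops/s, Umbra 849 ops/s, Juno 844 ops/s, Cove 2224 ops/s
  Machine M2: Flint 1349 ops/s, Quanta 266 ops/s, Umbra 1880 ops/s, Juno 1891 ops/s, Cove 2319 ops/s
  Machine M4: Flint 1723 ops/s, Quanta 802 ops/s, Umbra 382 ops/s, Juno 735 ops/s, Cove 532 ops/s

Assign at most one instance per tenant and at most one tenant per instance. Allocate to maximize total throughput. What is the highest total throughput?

Optimal: Flint→Machine M4 (1723 ops/s), Quanta→Machine M1 (1439 ops/s), Umbra→Machine M2 (1880 ops/s), Juno→Machine M6 (1903 ops/s), Cove→Machine M7 (2224 ops/s) — total 1723+1439+1880+1903+2224 = 9169 ops/s.
Max-entry greedy (repeatedly take the single best remaining cell) gives 8595 ops/s, worse by 574.
Swapping Flint↔Juno (Flint→Machine M6 1478 ops/s, Juno→Machine M4 735 ops/s) loses 1413.

Max total: 9169 ops/s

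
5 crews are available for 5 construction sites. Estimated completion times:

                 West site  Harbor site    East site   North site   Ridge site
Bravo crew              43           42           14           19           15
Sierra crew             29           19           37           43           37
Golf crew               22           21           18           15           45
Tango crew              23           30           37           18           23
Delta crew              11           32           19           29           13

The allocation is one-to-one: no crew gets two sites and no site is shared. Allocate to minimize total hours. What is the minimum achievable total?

This is a one-to-one assignment (minimum-cost bipartite matching).
Optimal: Bravo crew→Ridge site (15 hours), Sierra crew→Harbor site (19 hours), Golf crew→East site (18 hours), Tango crew→North site (18 hours), Delta crew→West site (11 hours) — total 15+19+18+18+11 = 81 hours.
Min-entry greedy (repeatedly take the single cheapest remaining cell) gives 82 hours, worse by 1.
Next-best assignment: Bravo crew→East site, Sierra crew→Harbor site, Golf crew→North site, Tango crew→Ridge site, Delta crew→West site = 82 hours.
Every other assignment is strictly worse.

Minimum total: 81 hours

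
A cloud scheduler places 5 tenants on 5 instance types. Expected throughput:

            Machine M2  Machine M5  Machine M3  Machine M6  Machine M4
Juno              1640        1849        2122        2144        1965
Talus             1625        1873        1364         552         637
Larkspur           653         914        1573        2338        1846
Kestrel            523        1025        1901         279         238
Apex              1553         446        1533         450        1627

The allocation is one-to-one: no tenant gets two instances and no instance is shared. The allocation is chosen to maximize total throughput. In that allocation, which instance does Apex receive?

Optimal: Juno→Machine M4 (1965 ops/s), Talus→Machine M5 (1873 ops/s), Larkspur→Machine M6 (2338 ops/s), Kestrel→Machine M3 (1901 ops/s), Apex→Machine M2 (1553 ops/s) — total 1965+1873+2338+1901+1553 = 9630 ops/s.
Column-greedy (each instance in turn goes to its best remaining tenant) gives 9379 ops/s, worse by 251.
Next-best assignment: Juno→Machine M2, Talus→Machine M5, Larkspur→Machine M6, Kestrel→Machine M3, Apex→Machine M4 = 9379 ops/s.
Swapping Apex↔Larkspur (Apex→Machine M6 450 ops/s, Larkspur→Machine M2 653 ops/s) loses 2788.
No other one-to-one assignment exceeds 9630 ops/s.
Apex's own top instance is Machine M4 (1627 ops/s), but forcing Apex→Machine M4 and reassigning the rest optimally gives only 9379 ops/s — worse by 251.

Apex receives Machine M2.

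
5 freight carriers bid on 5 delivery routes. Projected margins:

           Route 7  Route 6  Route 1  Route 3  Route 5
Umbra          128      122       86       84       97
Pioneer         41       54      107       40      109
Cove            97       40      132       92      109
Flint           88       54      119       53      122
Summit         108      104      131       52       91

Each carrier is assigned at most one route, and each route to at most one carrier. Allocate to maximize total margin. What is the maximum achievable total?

Optimal: Umbra→Route 7 ($128k), Pioneer→Route 1 ($107k), Cove→Route 3 ($92k), Flint→Route 5 ($122k), Summit→Route 6 ($104k) — total 128+107+92+122+104 = $553k.
Max-entry greedy (repeatedly take the single best remaining cell) gives $526k, worse by 27.

Max total: $553k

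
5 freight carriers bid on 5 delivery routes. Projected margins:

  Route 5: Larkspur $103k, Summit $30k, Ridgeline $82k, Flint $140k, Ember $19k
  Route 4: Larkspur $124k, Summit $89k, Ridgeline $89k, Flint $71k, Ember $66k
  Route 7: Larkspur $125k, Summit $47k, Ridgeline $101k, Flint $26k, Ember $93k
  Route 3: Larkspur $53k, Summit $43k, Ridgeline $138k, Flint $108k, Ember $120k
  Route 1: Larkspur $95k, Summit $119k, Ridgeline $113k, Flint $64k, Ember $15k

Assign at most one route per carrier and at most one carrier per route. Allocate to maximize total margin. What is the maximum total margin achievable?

Maximum total: $614k

Optimal: Larkspur→Route 4 ($124k), Summit→Route 1 ($119k), Ridgeline→Route 3 ($138k), Flint→Route 5 ($140k), Ember→Route 7 ($93k) — total 124+119+138+140+93 = $614k.
Row-greedy (each carrier in turn takes its best remaining route) gives $588k, worse by 26.
Every other assignment is strictly worse.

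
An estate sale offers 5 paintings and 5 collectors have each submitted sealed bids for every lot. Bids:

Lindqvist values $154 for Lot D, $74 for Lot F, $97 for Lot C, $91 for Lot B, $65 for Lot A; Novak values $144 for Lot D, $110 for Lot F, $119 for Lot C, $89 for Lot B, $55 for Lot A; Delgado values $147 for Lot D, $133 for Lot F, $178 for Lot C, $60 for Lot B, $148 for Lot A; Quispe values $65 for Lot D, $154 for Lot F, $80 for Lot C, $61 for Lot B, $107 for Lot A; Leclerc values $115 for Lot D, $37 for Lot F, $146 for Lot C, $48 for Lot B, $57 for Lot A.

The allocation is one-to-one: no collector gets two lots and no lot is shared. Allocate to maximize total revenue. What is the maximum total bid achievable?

Optimal: Lindqvist→Lot D ($154), Novak→Lot B ($89), Delgado→Lot A ($148), Quispe→Lot F ($154), Leclerc→Lot C ($146) — total 154+89+148+154+146 = $691.
Column-greedy (each lot in turn goes to its best remaining collector) gives $632, worse by 59.
Next-best assignment: Lindqvist→Lot B, Novak→Lot D, Delgado→Lot A, Quispe→Lot F, Leclerc→Lot C = $683.

Max total: $691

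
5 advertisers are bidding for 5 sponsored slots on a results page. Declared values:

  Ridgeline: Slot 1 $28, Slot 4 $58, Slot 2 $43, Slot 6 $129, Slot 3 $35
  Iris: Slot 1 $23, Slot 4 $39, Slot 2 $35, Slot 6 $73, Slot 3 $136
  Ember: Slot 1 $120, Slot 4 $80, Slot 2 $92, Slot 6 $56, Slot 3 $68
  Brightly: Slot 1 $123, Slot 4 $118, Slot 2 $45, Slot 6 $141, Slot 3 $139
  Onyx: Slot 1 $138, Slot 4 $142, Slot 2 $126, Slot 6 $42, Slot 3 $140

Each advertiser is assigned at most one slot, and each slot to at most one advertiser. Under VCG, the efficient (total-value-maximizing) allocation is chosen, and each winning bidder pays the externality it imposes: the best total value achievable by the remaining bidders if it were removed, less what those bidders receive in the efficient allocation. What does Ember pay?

Ember pays $21.

Efficient allocation: Ridgeline→Slot 6 ($129), Iris→Slot 3 ($136), Ember→Slot 1 ($120), Brightly→Slot 4 ($118), Onyx→Slot 2 ($126); total welfare W = $629.
Ember receives Slot 1 at value $120, so the others get W − 120 = $509.
Without Ember: best allocation of the remaining 4 bidders over all 5 slots is Ridgeline→Slot 6 ($129), Iris→Slot 3 ($136), Brightly→Slot 1 ($123), Onyx→Slot 4 ($142), total $530.
VCG payment = (others' best without Ember) − (others' welfare with Ember) = 530 − 509 = $21.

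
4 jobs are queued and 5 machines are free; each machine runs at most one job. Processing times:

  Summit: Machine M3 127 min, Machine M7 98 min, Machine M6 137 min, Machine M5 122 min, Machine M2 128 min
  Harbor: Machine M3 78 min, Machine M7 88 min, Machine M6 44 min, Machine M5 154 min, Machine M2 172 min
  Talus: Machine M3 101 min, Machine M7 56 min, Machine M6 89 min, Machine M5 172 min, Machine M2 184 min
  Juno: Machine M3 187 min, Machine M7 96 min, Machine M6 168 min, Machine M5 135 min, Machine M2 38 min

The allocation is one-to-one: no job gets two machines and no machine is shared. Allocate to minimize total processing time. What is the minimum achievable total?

Optimal: Summit→Machine M5 (122 min), Harbor→Machine M6 (44 min), Talus→Machine M7 (56 min), Juno→Machine M2 (38 min) — total 122+44+56+38 = 260 min.
Column-greedy (each machine in turn goes to its cheapest remaining job) gives 406 min, worse by 146.
Swapping Talus↔Juno (Talus→Machine M2 184 min, Juno→Machine M7 96 min) adds 186.

Minimum total: 260 min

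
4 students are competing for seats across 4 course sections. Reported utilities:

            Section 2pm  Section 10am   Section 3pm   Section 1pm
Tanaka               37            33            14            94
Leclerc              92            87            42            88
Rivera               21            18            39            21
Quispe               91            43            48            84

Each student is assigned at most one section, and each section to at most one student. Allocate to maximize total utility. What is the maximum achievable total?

Optimal: Tanaka→Section 1pm (94 points), Leclerc→Section 10am (87 points), Rivera→Section 3pm (39 points), Quispe→Section 2pm (91 points) — total 94+87+39+91 = 311 points.
Max-entry greedy (repeatedly take the single best remaining cell) gives 252 points, worse by 59.

Maximum total: 311 points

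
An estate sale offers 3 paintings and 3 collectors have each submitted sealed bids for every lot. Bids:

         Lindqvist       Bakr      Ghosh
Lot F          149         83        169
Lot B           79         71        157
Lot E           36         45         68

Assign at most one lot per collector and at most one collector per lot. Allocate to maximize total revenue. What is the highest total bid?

Maximum total: $351

Optimal: Lindqvist→Lot F ($149), Bakr→Lot E ($45), Ghosh→Lot B ($157) — total 149+45+157 = $351.
Swapping Bakr↔Lindqvist (Bakr→Lot F $83, Lindqvist→Lot E $36) loses 75.
No other one-to-one assignment exceeds $351.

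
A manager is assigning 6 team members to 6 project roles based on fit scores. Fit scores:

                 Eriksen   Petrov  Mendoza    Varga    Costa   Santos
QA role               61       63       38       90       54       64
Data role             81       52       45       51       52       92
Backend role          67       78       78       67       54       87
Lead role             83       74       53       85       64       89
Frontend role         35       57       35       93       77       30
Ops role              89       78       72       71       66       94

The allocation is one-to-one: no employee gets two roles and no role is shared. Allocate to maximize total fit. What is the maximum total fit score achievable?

Optimal: Eriksen→Ops role (89 pts), Petrov→Lead role (74 pts), Mendoza→Backend role (78 pts), Varga→QA role (90 pts), Costa→Frontend role (77 pts), Santos→Data role (92 pts) — total 89+74+78+90+77+92 = 500 pts.

Max total: 500 pts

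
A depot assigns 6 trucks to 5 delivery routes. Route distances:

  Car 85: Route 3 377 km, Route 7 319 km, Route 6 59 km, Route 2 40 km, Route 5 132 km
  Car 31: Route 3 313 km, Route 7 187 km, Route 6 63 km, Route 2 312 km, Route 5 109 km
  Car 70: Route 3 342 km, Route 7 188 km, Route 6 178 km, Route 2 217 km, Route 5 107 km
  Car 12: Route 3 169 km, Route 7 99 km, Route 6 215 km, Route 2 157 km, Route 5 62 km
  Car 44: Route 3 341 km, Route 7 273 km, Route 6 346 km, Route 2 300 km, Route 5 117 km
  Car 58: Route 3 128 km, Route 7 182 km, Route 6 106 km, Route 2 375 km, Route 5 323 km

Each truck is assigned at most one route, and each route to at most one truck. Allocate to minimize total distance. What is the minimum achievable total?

Minimum total: 437 km

This is a one-to-one assignment (minimum-cost bipartite matching).
Optimal: Car 58→Route 3 (128 km), Car 12→Route 7 (99 km), Car 31→Route 6 (63 km), Car 85→Route 2 (40 km), Car 70→Route 5 (107 km) — total 128+99+63+40+107 = 437 km.
Row-greedy (each truck in turn takes its cheapest remaining route) gives 650 km, worse by 213.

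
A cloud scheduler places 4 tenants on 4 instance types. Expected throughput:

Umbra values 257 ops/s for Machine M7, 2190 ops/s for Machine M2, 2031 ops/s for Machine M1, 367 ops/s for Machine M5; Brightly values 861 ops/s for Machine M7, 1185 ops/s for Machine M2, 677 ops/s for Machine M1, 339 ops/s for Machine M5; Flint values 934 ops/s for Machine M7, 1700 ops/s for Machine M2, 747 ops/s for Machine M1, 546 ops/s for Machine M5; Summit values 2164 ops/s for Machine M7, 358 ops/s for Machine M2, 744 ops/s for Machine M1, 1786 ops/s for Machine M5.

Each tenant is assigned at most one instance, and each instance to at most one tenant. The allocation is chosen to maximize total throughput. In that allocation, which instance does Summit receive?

Summit receives Machine M5.

Optimal: Umbra→Machine M1 (2031 ops/s), Brightly→Machine M7 (861 ops/s), Flint→Machine M2 (1700 ops/s), Summit→Machine M5 (1786 ops/s) — total 2031+861+1700+1786 = 6378 ops/s.
Max-entry greedy (repeatedly take the single best remaining cell) gives 5440 ops/s, worse by 938.
Next-best assignment: Umbra→Machine M1, Brightly→Machine M5, Flint→Machine M2, Summit→Machine M7 = 6234 ops/s.
Swapping Flint↔Summit (Flint→Machine M5 546 ops/s, Summit→Machine M2 358 ops/s) loses 2582.
Summit's own top instance is Machine M7 (2164 ops/s), but forcing Summit→Machine M7 and reassigning the rest optimally gives only 6234 ops/s — worse by 144.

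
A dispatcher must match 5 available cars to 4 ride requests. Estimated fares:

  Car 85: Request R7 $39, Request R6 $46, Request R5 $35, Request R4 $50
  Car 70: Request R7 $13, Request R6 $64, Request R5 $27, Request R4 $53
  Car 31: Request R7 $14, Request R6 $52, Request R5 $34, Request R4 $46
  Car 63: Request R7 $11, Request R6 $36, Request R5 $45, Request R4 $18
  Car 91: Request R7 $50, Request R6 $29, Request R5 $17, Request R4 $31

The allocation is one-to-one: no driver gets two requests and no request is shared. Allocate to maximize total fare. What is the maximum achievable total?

Max total: $209

Treat this as an assignment problem: match each driver to one request.
Optimal: Car 91→Request R7 ($50), Car 70→Request R6 ($64), Car 63→Request R5 ($45), Car 85→Request R4 ($50) — total 50+64+45+50 = $209.
Row-greedy (each driver in turn takes its best remaining request) gives $159, worse by 50.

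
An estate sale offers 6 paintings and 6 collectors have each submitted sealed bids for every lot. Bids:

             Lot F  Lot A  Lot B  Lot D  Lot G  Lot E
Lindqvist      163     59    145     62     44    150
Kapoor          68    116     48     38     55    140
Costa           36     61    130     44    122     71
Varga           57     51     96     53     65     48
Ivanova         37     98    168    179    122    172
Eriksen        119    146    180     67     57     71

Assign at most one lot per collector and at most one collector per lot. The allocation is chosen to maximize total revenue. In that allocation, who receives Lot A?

Optimal: Lindqvist→Lot F ($163), Kapoor→Lot E ($140), Costa→Lot G ($122), Varga→Lot B ($96), Ivanova→Lot D ($179), Eriksen→Lot A ($146) — total 163+140+122+96+179+146 = $846.
Column-greedy (each lot in turn goes to its best remaining collector) gives $792, worse by 54.
Next-best assignment: Lindqvist→Lot F, Kapoor→Lot E, Costa→Lot G, Varga→Lot A, Ivanova→Lot D, Eriksen→Lot B = $835.
Eriksen's own top lot is Lot B ($180), but forcing Eriksen→Lot B and reassigning the rest optimally gives only $835 — worse by 11.

Eriksen receives Lot A.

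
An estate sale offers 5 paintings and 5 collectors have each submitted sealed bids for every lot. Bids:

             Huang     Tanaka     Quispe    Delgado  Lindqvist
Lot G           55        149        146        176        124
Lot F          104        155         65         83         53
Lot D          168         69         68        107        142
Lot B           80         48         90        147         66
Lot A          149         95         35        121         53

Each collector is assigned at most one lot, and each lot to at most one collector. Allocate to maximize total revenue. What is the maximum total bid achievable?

Max total: $739

Treat this as an assignment problem: match each collector to one lot.
Optimal: Huang→Lot A ($149), Tanaka→Lot F ($155), Quispe→Lot G ($146), Delgado→Lot B ($147), Lindqvist→Lot D ($142) — total 149+155+146+147+142 = $739.
Next-best assignment: Huang→Lot A, Tanaka→Lot F, Quispe→Lot B, Delgado→Lot G, Lindqvist→Lot D = $712.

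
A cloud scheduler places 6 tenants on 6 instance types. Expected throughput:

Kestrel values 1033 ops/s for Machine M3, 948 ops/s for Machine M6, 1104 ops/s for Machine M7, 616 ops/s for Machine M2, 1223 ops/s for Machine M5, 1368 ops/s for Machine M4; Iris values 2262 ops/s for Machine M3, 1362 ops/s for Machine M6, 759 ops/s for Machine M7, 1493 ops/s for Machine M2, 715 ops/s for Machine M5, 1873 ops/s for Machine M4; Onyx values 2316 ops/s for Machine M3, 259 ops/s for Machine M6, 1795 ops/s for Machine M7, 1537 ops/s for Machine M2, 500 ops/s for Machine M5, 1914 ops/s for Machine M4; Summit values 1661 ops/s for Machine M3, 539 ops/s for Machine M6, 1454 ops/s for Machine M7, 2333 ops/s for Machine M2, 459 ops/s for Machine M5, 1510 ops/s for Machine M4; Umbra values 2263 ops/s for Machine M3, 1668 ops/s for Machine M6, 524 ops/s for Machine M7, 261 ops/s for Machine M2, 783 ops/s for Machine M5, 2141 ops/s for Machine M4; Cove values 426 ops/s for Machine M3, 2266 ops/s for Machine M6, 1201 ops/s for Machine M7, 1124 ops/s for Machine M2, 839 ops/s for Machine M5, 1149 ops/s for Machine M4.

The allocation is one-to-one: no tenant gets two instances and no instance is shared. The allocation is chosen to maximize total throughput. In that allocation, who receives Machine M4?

Umbra receives Machine M4.

Optimal: Kestrel→Machine M5 (1223 ops/s), Iris→Machine M3 (2262 ops/s), Onyx→Machine M7 (1795 ops/s), Summit→Machine M2 (2333 ops/s), Umbra→Machine M4 (2141 ops/s), Cove→Machine M6 (2266 ops/s) — total 1223+2262+1795+2333+2141+2266 = 12020 ops/s.
Max-entry greedy (repeatedly take the single best remaining cell) gives 11038 ops/s, worse by 982.
Next-best assignment: Kestrel→Machine M5, Iris→Machine M4, Onyx→Machine M7, Summit→Machine M2, Umbra→Machine M3, Cove→Machine M6 = 11753 ops/s.
Swapping Cove↔Summit (Cove→Machine M2 1124 ops/s, Summit→Machine M6 539 ops/s) loses 2936.
No other one-to-one assignment exceeds 12020 ops/s.
Umbra's own top instance is Machine M3 (2263 ops/s), but forcing Umbra→Machine M3 and reassigning the rest optimally gives only 11753 ops/s — worse by 267.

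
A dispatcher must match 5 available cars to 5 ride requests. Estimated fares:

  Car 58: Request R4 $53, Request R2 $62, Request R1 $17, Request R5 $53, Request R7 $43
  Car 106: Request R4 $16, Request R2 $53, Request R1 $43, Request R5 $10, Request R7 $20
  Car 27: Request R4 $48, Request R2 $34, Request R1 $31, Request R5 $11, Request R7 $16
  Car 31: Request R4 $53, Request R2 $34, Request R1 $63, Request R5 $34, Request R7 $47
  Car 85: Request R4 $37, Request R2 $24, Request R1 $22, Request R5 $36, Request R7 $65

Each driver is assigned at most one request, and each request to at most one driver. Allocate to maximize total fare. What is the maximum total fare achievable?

This is the linear assignment problem.
Optimal: Car 58→Request R5 ($53), Car 106→Request R2 ($53), Car 27→Request R4 ($48), Car 31→Request R1 ($63), Car 85→Request R7 ($65) — total 53+53+48+63+65 = $282.
Row-greedy (each driver in turn takes its best remaining request) gives $236, worse by 46.
Checked against all permutations: $282 is optimal.

Max total: $282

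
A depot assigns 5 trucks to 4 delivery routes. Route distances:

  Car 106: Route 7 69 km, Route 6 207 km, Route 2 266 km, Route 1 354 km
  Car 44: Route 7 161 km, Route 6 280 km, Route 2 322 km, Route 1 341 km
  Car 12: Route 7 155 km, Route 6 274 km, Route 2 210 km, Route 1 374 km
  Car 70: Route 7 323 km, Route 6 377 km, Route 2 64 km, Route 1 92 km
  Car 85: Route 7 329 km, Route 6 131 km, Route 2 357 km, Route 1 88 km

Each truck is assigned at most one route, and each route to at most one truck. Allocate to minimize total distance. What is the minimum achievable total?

Min total: 495 km

Optimal: Car 106→Route 7 (69 km), Car 12→Route 6 (274 km), Car 70→Route 2 (64 km), Car 85→Route 1 (88 km) — total 69+274+64+88 = 495 km.
Row-greedy (each truck in turn takes its cheapest remaining route) gives 651 km, worse by 156.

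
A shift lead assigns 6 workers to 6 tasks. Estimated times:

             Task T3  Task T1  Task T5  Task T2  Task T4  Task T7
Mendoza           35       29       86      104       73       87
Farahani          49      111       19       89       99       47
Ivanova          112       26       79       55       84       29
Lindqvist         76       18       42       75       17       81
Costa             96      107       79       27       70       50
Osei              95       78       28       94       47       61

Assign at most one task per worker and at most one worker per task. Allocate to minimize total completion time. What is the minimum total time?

Minimum total: 175 min

Treat this as an assignment problem: match each worker to one task.
Optimal: Mendoza→Task T3 (35 min), Farahani→Task T5 (19 min), Ivanova→Task T7 (29 min), Lindqvist→Task T1 (18 min), Costa→Task T2 (27 min), Osei→Task T4 (47 min) — total 35+19+29+18+27+47 = 175 min.
Every other assignment is strictly worse.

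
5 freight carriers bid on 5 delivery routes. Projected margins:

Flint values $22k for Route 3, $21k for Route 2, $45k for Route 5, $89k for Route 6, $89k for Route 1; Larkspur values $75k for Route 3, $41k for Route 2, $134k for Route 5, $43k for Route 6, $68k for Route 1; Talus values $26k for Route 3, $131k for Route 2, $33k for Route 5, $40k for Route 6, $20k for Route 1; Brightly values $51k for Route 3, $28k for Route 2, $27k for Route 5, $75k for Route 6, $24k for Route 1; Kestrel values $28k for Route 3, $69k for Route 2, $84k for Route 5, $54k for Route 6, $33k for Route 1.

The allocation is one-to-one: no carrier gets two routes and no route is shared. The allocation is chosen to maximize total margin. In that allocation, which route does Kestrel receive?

This is the linear assignment problem.
Optimal: Flint→Route 1 ($89k), Larkspur→Route 5 ($134k), Talus→Route 2 ($131k), Brightly→Route 3 ($51k), Kestrel→Route 6 ($54k) — total 89+134+131+51+54 = $459k.
Max-entry greedy (repeatedly take the single best remaining cell) gives $438k, worse by 21.
Next-best assignment: Flint→Route 1, Larkspur→Route 5, Talus→Route 2, Brightly→Route 6, Kestrel→Route 3 = $457k.
Swapping Brightly↔Talus (Brightly→Route 2 $28k, Talus→Route 3 $26k) loses 128.
Every other assignment is strictly worse.
Kestrel's own top route is Route 5 ($84k), but forcing Kestrel→Route 5 and reassigning the rest optimally gives only $454k — worse by 5.

Kestrel receives Route 6.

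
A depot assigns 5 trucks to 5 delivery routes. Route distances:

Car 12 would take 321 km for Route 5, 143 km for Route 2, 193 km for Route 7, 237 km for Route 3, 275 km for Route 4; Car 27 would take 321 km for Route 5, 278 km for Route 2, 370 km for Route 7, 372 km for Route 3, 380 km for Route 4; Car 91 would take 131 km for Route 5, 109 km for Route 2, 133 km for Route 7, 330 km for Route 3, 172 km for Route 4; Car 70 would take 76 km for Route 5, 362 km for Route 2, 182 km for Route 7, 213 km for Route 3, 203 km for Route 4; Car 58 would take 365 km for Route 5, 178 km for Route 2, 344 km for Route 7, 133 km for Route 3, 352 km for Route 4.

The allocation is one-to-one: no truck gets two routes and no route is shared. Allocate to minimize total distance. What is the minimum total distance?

Optimal: Car 12→Route 7 (193 km), Car 27→Route 2 (278 km), Car 91→Route 4 (172 km), Car 70→Route 5 (76 km), Car 58→Route 3 (133 km) — total 193+278+172+76+133 = 852 km.
Swapping Car 70↔Car 12 (Car 70→Route 7 182 km, Car 12→Route 5 321 km) adds 234.

Minimum total: 852 km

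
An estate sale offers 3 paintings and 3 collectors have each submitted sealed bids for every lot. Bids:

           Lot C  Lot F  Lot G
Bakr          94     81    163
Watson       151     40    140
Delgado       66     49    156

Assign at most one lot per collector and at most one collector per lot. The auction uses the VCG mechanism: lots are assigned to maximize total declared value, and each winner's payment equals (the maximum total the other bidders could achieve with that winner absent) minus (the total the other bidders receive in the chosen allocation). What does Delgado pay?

Delgado pays $82.

Efficient allocation: Bakr→Lot F ($81), Watson→Lot C ($151), Delgado→Lot G ($156); total welfare W = $388.
Delgado receives Lot G at value $156, so the others get W − 156 = $232.
Without Delgado: best allocation of the remaining 2 bidders over all 3 lots is Bakr→Lot G ($163), Watson→Lot C ($151), total $314.
VCG payment = (others' best without Delgado) − (others' welfare with Delgado) = 314 − 232 = $82.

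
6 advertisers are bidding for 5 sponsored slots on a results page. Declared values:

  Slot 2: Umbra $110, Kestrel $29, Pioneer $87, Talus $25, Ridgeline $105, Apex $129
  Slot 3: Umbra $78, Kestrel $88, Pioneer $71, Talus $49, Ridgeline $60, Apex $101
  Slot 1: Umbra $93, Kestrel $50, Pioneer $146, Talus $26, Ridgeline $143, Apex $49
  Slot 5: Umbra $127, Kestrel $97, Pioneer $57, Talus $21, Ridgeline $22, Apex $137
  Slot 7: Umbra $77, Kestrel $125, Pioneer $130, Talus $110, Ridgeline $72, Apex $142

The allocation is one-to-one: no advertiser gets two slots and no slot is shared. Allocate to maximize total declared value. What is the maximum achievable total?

Optimal: Apex→Slot 2 ($129), Kestrel→Slot 3 ($88), Ridgeline→Slot 1 ($143), Umbra→Slot 5 ($127), Pioneer→Slot 7 ($130) — total 129+88+143+127+130 = $617.
Max-entry greedy (repeatedly take the single best remaining cell) gives $608, worse by 9.
Next-best assignment: Umbra→Slot 2, Kestrel→Slot 3, Ridgeline→Slot 1, Apex→Slot 5, Pioneer→Slot 7 = $608.
Swapping Pioneer↔Apex (Pioneer→Slot 2 $87, Apex→Slot 7 $142) loses 30.
No other one-to-one assignment exceeds $617.

Max total: $617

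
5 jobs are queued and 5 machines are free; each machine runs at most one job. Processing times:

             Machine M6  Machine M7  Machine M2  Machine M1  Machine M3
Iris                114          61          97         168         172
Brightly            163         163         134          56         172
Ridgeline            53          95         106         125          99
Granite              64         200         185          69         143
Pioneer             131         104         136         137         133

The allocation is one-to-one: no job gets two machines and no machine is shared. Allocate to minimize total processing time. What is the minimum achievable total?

Minimum total: 416 min

Optimal: Iris→Machine M7 (61 min), Brightly→Machine M1 (56 min), Ridgeline→Machine M3 (99 min), Granite→Machine M6 (64 min), Pioneer→Machine M2 (136 min) — total 61+56+99+64+136 = 416 min.
Row-greedy (each job in turn takes its cheapest remaining machine) gives 449 min, worse by 33.
Next-best assignment: Iris→Machine M7, Brightly→Machine M1, Ridgeline→Machine M2, Granite→Machine M6, Pioneer→Machine M3 = 420 min.
Checked against all permutations: 416 min is optimal.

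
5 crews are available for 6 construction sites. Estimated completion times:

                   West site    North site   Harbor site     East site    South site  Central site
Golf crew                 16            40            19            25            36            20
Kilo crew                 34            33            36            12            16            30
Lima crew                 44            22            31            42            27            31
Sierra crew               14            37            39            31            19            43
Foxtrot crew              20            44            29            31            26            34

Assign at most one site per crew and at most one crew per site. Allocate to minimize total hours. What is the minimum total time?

Min total: 92 hours

This is the linear assignment problem.
Optimal: Golf crew→Harbor site (19 hours), Kilo crew→East site (12 hours), Lima crew→North site (22 hours), Sierra crew→South site (19 hours), Foxtrot crew→West site (20 hours) — total 19+12+22+19+20 = 92 hours.
Min-entry greedy (repeatedly take the single cheapest remaining cell) gives 93 hours, worse by 1.
Next-best assignment: Golf crew→Harbor site, Kilo crew→East site, Lima crew→North site, Sierra crew→West site, Foxtrot crew→South site = 93 hours.
Swapping Golf crew↔Kilo crew (Golf crew→East site 25 hours, Kilo crew→Harbor site 36 hours) adds 30.
No other one-to-one assignment undercuts 92 hours.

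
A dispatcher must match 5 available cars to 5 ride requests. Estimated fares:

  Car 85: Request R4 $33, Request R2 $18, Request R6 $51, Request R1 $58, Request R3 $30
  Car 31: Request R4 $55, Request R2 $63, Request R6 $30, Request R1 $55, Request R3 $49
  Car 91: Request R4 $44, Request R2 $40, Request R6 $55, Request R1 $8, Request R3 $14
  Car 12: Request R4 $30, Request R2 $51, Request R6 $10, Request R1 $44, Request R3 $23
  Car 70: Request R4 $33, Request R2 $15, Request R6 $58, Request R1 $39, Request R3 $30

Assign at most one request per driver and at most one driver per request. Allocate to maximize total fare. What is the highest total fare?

Max total: $260

Optimal: Car 85→Request R1 ($58), Car 31→Request R3 ($49), Car 91→Request R4 ($44), Car 12→Request R2 ($51), Car 70→Request R6 ($58) — total 58+49+44+51+58 = $260.
Every other assignment is strictly worse.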